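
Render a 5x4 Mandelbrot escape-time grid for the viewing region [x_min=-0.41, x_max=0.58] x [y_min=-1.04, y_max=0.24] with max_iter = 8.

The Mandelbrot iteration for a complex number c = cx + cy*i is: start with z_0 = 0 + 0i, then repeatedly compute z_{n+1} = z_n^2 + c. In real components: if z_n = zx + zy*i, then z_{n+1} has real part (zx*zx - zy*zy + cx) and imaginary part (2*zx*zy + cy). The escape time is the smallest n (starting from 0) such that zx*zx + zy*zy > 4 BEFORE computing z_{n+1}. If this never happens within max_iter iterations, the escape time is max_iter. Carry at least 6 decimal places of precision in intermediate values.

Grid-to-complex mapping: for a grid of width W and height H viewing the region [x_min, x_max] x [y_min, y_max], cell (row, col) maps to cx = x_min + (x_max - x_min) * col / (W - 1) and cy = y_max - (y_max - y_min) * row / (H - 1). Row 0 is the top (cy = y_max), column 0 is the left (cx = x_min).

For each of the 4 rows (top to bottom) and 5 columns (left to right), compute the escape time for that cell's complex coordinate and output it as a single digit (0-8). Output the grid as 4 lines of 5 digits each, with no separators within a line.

(row=0, col=0): c = -0.4100 + 0.2400i → escape time 8
(row=0, col=1): c = -0.1625 + 0.2400i → escape time 8
(row=0, col=2): c = 0.0850 + 0.2400i → escape time 8
(row=0, col=3): c = 0.3325 + 0.2400i → escape time 8
(row=0, col=4): c = 0.5800 + 0.2400i → escape time 4
(row=1, col=0): c = -0.4100 + -0.1867i → escape time 8
(row=1, col=1): c = -0.1625 + -0.1867i → escape time 8
(row=1, col=2): c = 0.0850 + -0.1867i → escape time 8
(row=1, col=3): c = 0.3325 + -0.1867i → escape time 8
(row=1, col=4): c = 0.5800 + -0.1867i → escape time 4
(row=2, col=0): c = -0.4100 + -0.6133i → escape time 8
(row=2, col=1): c = -0.1625 + -0.6133i → escape time 8
(row=2, col=2): c = 0.0850 + -0.6133i → escape time 8
(row=2, col=3): c = 0.3325 + -0.6133i → escape time 8
(row=2, col=4): c = 0.5800 + -0.6133i → escape time 3
(row=3, col=0): c = -0.4100 + -1.0400i → escape time 4
(row=3, col=1): c = -0.1625 + -1.0400i → escape time 8
(row=3, col=2): c = 0.0850 + -1.0400i → escape time 4
(row=3, col=3): c = 0.3325 + -1.0400i → escape time 3
(row=3, col=4): c = 0.5800 + -1.0400i → escape time 2

Answer: 88884
88884
88883
48432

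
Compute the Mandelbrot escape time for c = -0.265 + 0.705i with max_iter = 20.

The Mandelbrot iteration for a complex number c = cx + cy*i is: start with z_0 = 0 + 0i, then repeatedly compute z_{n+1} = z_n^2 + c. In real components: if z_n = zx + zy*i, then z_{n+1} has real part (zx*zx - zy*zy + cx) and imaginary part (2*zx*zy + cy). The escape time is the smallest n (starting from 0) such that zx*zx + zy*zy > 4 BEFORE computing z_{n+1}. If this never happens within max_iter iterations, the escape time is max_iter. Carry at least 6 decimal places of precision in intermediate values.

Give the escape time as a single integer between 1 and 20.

z_0 = 0 + 0i, c = -0.2650 + 0.7050i
Iter 1: z = -0.2650 + 0.7050i, |z|^2 = 0.5672
Iter 2: z = -0.6918 + 0.3313i, |z|^2 = 0.5884
Iter 3: z = 0.1038 + 0.2465i, |z|^2 = 0.0716
Iter 4: z = -0.3150 + 0.7562i, |z|^2 = 0.6710
Iter 5: z = -0.7376 + 0.2286i, |z|^2 = 0.5963
Iter 6: z = 0.2268 + 0.3678i, |z|^2 = 0.1867
Iter 7: z = -0.3489 + 0.8718i, |z|^2 = 0.8817
Iter 8: z = -0.9033 + 0.0967i, |z|^2 = 0.8254
Iter 9: z = 0.5417 + 0.5302i, |z|^2 = 0.5745
Iter 10: z = -0.2527 + 1.2794i, |z|^2 = 1.7008
Iter 11: z = -1.8380 + 0.0583i, |z|^2 = 3.3818
Iter 12: z = 3.1100 + 0.4905i, |z|^2 = 9.9127
Escaped at iteration 12

Answer: 12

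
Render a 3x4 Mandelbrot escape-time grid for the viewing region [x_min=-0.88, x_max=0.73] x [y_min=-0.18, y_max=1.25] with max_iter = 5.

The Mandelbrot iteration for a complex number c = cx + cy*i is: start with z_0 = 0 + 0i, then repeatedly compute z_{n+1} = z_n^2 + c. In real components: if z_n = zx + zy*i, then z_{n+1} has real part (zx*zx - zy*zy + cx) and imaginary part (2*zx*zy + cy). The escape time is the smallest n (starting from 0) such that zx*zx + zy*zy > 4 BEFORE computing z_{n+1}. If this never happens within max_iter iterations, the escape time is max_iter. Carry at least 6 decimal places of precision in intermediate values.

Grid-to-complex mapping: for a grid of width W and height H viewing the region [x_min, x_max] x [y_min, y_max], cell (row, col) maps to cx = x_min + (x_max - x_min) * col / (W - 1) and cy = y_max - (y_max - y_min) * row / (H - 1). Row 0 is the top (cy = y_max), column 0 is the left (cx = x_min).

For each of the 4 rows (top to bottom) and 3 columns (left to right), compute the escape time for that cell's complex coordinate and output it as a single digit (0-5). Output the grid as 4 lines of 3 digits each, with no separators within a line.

(row=0, col=0): c = -0.8800 + 1.2500i → escape time 3
(row=0, col=1): c = -0.0750 + 1.2500i → escape time 3
(row=0, col=2): c = 0.7300 + 1.2500i → escape time 2
(row=1, col=0): c = -0.8800 + 0.7733i → escape time 4
(row=1, col=1): c = -0.0750 + 0.7733i → escape time 5
(row=1, col=2): c = 0.7300 + 0.7733i → escape time 2
(row=2, col=0): c = -0.8800 + 0.2967i → escape time 5
(row=2, col=1): c = -0.0750 + 0.2967i → escape time 5
(row=2, col=2): c = 0.7300 + 0.2967i → escape time 3
(row=3, col=0): c = -0.8800 + -0.1800i → escape time 5
(row=3, col=1): c = -0.0750 + -0.1800i → escape time 5
(row=3, col=2): c = 0.7300 + -0.1800i → escape time 3

Answer: 332
452
553
553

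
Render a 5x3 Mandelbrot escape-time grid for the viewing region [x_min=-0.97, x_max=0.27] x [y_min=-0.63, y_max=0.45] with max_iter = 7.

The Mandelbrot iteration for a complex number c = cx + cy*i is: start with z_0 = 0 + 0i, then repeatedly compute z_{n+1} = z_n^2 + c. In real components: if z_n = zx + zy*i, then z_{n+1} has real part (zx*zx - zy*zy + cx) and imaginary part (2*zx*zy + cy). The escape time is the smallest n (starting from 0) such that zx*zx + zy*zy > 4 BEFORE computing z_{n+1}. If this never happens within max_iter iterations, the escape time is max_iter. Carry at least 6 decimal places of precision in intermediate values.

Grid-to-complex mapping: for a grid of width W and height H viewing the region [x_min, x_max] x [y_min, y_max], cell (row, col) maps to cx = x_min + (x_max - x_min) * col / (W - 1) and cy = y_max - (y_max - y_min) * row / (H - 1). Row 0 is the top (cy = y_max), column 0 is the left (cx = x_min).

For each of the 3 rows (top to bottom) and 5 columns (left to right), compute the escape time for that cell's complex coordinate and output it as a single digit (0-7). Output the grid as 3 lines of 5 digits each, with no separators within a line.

Answer: 57777
77777
47777

Derivation:
(row=0, col=0): c = -0.9700 + 0.4500i → escape time 5
(row=0, col=1): c = -0.6600 + 0.4500i → escape time 7
(row=0, col=2): c = -0.3500 + 0.4500i → escape time 7
(row=0, col=3): c = -0.0400 + 0.4500i → escape time 7
(row=0, col=4): c = 0.2700 + 0.4500i → escape time 7
(row=1, col=0): c = -0.9700 + -0.0900i → escape time 7
(row=1, col=1): c = -0.6600 + -0.0900i → escape time 7
(row=1, col=2): c = -0.3500 + -0.0900i → escape time 7
(row=1, col=3): c = -0.0400 + -0.0900i → escape time 7
(row=1, col=4): c = 0.2700 + -0.0900i → escape time 7
(row=2, col=0): c = -0.9700 + -0.6300i → escape time 4
(row=2, col=1): c = -0.6600 + -0.6300i → escape time 7
(row=2, col=2): c = -0.3500 + -0.6300i → escape time 7
(row=2, col=3): c = -0.0400 + -0.6300i → escape time 7
(row=2, col=4): c = 0.2700 + -0.6300i → escape time 7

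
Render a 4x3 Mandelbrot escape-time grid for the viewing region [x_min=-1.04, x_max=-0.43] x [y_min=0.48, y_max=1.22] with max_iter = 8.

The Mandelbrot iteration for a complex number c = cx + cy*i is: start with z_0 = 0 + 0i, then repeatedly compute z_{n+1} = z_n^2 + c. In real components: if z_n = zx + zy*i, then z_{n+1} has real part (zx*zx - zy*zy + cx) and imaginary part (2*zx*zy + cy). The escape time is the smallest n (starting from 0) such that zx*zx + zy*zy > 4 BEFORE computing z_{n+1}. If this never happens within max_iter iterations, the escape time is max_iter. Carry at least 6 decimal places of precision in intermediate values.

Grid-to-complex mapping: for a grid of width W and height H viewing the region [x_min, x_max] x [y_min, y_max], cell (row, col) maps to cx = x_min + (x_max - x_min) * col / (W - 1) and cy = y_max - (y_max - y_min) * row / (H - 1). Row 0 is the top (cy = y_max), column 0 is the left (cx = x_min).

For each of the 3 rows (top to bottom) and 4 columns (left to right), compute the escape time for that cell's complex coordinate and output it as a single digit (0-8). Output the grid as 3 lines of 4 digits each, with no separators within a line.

Answer: 3333
3445
5688

Derivation:
(row=0, col=0): c = -1.0400 + 1.2200i → escape time 3
(row=0, col=1): c = -0.8367 + 1.2200i → escape time 3
(row=0, col=2): c = -0.6333 + 1.2200i → escape time 3
(row=0, col=3): c = -0.4300 + 1.2200i → escape time 3
(row=1, col=0): c = -1.0400 + 0.8500i → escape time 3
(row=1, col=1): c = -0.8367 + 0.8500i → escape time 4
(row=1, col=2): c = -0.6333 + 0.8500i → escape time 4
(row=1, col=3): c = -0.4300 + 0.8500i → escape time 5
(row=2, col=0): c = -1.0400 + 0.4800i → escape time 5
(row=2, col=1): c = -0.8367 + 0.4800i → escape time 6
(row=2, col=2): c = -0.6333 + 0.4800i → escape time 8
(row=2, col=3): c = -0.4300 + 0.4800i → escape time 8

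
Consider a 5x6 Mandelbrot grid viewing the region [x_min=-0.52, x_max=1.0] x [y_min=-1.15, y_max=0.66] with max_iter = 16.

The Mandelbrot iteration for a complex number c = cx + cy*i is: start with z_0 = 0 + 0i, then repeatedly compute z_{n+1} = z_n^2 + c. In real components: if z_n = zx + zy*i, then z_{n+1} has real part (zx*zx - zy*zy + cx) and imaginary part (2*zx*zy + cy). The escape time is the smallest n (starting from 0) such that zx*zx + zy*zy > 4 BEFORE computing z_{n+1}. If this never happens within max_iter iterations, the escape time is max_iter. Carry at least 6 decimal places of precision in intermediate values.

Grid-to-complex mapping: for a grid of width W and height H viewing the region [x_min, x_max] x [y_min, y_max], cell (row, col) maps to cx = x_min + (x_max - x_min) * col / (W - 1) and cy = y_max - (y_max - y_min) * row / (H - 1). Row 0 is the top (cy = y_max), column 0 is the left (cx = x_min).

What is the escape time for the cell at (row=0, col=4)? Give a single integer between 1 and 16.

Answer: 2

Derivation:
z_0 = 0 + 0i, c = 1.0000 + 0.6600i
Iter 1: z = 1.0000 + 0.6600i, |z|^2 = 1.4356
Iter 2: z = 1.5644 + 1.9800i, |z|^2 = 6.3677
Escaped at iteration 2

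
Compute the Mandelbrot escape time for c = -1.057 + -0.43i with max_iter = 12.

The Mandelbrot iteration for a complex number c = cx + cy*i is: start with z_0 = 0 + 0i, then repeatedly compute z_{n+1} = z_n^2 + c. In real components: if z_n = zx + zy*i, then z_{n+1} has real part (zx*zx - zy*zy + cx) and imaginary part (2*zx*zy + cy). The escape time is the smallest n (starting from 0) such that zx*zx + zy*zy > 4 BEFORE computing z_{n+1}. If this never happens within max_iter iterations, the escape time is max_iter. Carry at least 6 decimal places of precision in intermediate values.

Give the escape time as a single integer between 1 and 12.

z_0 = 0 + 0i, c = -1.0570 + -0.4300i
Iter 1: z = -1.0570 + -0.4300i, |z|^2 = 1.3021
Iter 2: z = -0.1247 + 0.4790i, |z|^2 = 0.2450
Iter 3: z = -1.2709 + -0.5494i, |z|^2 = 1.9171
Iter 4: z = 0.2564 + 0.9665i, |z|^2 = 0.9999
Iter 5: z = -1.9255 + 0.0656i, |z|^2 = 3.7117
Iter 6: z = 2.6461 + -0.6826i, |z|^2 = 7.4681
Escaped at iteration 6

Answer: 6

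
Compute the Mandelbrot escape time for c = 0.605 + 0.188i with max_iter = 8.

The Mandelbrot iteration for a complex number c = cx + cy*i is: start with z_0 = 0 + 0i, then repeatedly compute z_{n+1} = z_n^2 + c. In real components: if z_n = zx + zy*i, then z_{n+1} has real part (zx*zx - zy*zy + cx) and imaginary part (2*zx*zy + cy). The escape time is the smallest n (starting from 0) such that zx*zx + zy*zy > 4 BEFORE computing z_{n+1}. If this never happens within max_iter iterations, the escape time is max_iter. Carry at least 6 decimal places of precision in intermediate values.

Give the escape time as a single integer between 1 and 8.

Answer: 4

Derivation:
z_0 = 0 + 0i, c = 0.6050 + 0.1880i
Iter 1: z = 0.6050 + 0.1880i, |z|^2 = 0.4014
Iter 2: z = 0.9357 + 0.4155i, |z|^2 = 1.0481
Iter 3: z = 1.3079 + 0.9655i, |z|^2 = 2.6428
Iter 4: z = 1.3833 + 2.7135i, |z|^2 = 9.2769
Escaped at iteration 4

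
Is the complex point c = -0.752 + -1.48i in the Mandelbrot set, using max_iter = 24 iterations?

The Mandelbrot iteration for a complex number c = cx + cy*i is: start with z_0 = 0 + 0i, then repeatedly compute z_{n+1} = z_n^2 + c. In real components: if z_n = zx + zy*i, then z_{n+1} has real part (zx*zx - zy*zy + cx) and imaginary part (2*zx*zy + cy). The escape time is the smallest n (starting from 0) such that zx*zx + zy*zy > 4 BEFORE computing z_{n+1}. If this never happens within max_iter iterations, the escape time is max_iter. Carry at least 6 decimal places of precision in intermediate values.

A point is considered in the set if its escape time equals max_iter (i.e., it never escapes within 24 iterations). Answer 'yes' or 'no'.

Answer: no

Derivation:
z_0 = 0 + 0i, c = -0.7520 + -1.4800i
Iter 1: z = -0.7520 + -1.4800i, |z|^2 = 2.7559
Iter 2: z = -2.3769 + 0.7459i, |z|^2 = 6.2060
Escaped at iteration 2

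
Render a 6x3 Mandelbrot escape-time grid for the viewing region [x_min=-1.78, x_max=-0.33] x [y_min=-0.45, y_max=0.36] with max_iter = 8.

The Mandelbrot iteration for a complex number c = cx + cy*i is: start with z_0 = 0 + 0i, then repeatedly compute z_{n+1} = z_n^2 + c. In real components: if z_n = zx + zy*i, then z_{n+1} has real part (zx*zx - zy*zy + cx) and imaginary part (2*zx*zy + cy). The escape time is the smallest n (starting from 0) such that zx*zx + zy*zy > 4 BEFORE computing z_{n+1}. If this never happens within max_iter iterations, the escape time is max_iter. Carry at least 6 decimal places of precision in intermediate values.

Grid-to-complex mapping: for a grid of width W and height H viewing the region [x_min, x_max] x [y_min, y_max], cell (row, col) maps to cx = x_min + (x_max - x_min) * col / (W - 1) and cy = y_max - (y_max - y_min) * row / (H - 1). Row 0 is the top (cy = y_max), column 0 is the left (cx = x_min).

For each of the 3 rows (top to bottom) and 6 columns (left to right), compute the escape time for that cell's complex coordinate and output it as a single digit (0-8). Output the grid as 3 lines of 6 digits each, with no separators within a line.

Answer: 348788
888888
336688

Derivation:
(row=0, col=0): c = -1.7800 + 0.3600i → escape time 3
(row=0, col=1): c = -1.4900 + 0.3600i → escape time 4
(row=0, col=2): c = -1.2000 + 0.3600i → escape time 8
(row=0, col=3): c = -0.9100 + 0.3600i → escape time 7
(row=0, col=4): c = -0.6200 + 0.3600i → escape time 8
(row=0, col=5): c = -0.3300 + 0.3600i → escape time 8
(row=1, col=0): c = -1.7800 + -0.0450i → escape time 8
(row=1, col=1): c = -1.4900 + -0.0450i → escape time 8
(row=1, col=2): c = -1.2000 + -0.0450i → escape time 8
(row=1, col=3): c = -0.9100 + -0.0450i → escape time 8
(row=1, col=4): c = -0.6200 + -0.0450i → escape time 8
(row=1, col=5): c = -0.3300 + -0.0450i → escape time 8
(row=2, col=0): c = -1.7800 + -0.4500i → escape time 3
(row=2, col=1): c = -1.4900 + -0.4500i → escape time 3
(row=2, col=2): c = -1.2000 + -0.4500i → escape time 6
(row=2, col=3): c = -0.9100 + -0.4500i → escape time 6
(row=2, col=4): c = -0.6200 + -0.4500i → escape time 8
(row=2, col=5): c = -0.3300 + -0.4500i → escape time 8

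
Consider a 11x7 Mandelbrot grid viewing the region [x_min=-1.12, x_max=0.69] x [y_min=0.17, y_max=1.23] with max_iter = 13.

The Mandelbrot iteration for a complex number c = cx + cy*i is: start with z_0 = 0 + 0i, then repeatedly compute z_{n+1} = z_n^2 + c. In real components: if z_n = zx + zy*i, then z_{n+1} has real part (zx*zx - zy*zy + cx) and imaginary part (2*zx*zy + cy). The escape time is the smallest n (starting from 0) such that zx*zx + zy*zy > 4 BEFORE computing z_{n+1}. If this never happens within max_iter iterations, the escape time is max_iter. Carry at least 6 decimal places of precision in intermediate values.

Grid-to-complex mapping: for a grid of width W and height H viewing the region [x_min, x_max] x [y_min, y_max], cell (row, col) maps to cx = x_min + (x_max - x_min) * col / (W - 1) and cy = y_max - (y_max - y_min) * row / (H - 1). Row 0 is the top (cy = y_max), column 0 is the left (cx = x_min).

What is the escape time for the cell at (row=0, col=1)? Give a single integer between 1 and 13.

z_0 = 0 + 0i, c = -0.9390 + 1.2300i
Iter 1: z = -0.9390 + 1.2300i, |z|^2 = 2.3946
Iter 2: z = -1.5702 + -1.0799i, |z|^2 = 3.6317
Iter 3: z = 0.3602 + 4.6214i, |z|^2 = 21.4871
Escaped at iteration 3

Answer: 3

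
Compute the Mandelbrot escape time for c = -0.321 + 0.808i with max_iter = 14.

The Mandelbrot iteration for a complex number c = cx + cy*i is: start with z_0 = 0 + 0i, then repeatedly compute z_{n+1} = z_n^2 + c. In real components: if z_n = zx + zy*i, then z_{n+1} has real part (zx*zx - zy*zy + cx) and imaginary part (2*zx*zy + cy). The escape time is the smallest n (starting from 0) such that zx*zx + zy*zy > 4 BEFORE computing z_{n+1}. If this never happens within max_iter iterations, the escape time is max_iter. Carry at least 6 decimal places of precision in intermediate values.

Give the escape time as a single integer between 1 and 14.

z_0 = 0 + 0i, c = -0.3210 + 0.8080i
Iter 1: z = -0.3210 + 0.8080i, |z|^2 = 0.7559
Iter 2: z = -0.8708 + 0.2893i, |z|^2 = 0.8420
Iter 3: z = 0.3537 + 0.3042i, |z|^2 = 0.2176
Iter 4: z = -0.2885 + 1.0232i, |z|^2 = 1.1301
Iter 5: z = -1.2847 + 0.2177i, |z|^2 = 1.6978
Iter 6: z = 1.2820 + 0.2487i, |z|^2 = 1.7053
Iter 7: z = 1.2606 + 1.4455i, |z|^2 = 3.6787
Iter 8: z = -0.8214 + 4.4525i, |z|^2 = 20.4994
Escaped at iteration 8

Answer: 8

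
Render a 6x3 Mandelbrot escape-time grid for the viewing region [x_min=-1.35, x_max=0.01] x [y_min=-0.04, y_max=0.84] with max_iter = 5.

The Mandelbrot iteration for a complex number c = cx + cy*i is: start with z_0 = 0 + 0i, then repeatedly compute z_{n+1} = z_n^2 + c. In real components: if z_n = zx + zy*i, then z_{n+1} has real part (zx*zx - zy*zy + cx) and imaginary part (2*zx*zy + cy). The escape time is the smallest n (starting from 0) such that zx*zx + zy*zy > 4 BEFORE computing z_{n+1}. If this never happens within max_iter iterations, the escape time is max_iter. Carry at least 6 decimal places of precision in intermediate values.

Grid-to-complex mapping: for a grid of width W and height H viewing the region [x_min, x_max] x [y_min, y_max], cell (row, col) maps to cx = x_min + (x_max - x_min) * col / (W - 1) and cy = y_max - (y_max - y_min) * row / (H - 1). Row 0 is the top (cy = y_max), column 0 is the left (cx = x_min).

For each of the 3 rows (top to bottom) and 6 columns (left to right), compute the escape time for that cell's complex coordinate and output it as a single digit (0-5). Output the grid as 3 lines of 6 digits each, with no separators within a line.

(row=0, col=0): c = -1.3500 + 0.8400i → escape time 3
(row=0, col=1): c = -1.0780 + 0.8400i → escape time 3
(row=0, col=2): c = -0.8060 + 0.8400i → escape time 4
(row=0, col=3): c = -0.5340 + 0.8400i → escape time 4
(row=0, col=4): c = -0.2620 + 0.8400i → escape time 5
(row=0, col=5): c = 0.0100 + 0.8400i → escape time 5
(row=1, col=0): c = -1.3500 + 0.4000i → escape time 5
(row=1, col=1): c = -1.0780 + 0.4000i → escape time 5
(row=1, col=2): c = -0.8060 + 0.4000i → escape time 5
(row=1, col=3): c = -0.5340 + 0.4000i → escape time 5
(row=1, col=4): c = -0.2620 + 0.4000i → escape time 5
(row=1, col=5): c = 0.0100 + 0.4000i → escape time 5
(row=2, col=0): c = -1.3500 + -0.0400i → escape time 5
(row=2, col=1): c = -1.0780 + -0.0400i → escape time 5
(row=2, col=2): c = -0.8060 + -0.0400i → escape time 5
(row=2, col=3): c = -0.5340 + -0.0400i → escape time 5
(row=2, col=4): c = -0.2620 + -0.0400i → escape time 5
(row=2, col=5): c = 0.0100 + -0.0400i → escape time 5

Answer: 334455
555555
555555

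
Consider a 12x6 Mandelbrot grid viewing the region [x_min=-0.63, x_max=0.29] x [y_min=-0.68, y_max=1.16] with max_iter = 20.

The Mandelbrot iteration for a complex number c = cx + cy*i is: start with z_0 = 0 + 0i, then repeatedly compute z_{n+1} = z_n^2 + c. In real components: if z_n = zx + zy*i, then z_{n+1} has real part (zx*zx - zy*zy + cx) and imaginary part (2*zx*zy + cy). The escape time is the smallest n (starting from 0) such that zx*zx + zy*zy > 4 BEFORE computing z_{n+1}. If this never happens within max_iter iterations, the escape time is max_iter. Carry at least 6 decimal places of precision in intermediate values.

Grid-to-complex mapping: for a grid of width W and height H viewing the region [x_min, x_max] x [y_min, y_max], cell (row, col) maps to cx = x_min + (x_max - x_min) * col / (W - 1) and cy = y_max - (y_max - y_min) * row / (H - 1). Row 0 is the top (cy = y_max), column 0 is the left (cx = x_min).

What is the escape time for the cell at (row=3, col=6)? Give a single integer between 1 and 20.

z_0 = 0 + 0i, c = -0.1282 + 0.0560i
Iter 1: z = -0.1282 + 0.0560i, |z|^2 = 0.0196
Iter 2: z = -0.1149 + 0.0416i, |z|^2 = 0.0149
Iter 3: z = -0.1167 + 0.0464i, |z|^2 = 0.0158
Iter 4: z = -0.1167 + 0.0452i, |z|^2 = 0.0157
Iter 5: z = -0.1166 + 0.0455i, |z|^2 = 0.0157
Iter 6: z = -0.1167 + 0.0454i, |z|^2 = 0.0157
Iter 7: z = -0.1166 + 0.0454i, |z|^2 = 0.0157
Iter 8: z = -0.1166 + 0.0454i, |z|^2 = 0.0157
Iter 9: z = -0.1166 + 0.0454i, |z|^2 = 0.0157
Iter 10: z = -0.1166 + 0.0454i, |z|^2 = 0.0157
Iter 11: z = -0.1166 + 0.0454i, |z|^2 = 0.0157
Iter 12: z = -0.1166 + 0.0454i, |z|^2 = 0.0157
Iter 13: z = -0.1166 + 0.0454i, |z|^2 = 0.0157
Iter 14: z = -0.1166 + 0.0454i, |z|^2 = 0.0157
Iter 15: z = -0.1166 + 0.0454i, |z|^2 = 0.0157
Iter 16: z = -0.1166 + 0.0454i, |z|^2 = 0.0157
Iter 17: z = -0.1166 + 0.0454i, |z|^2 = 0.0157
Iter 18: z = -0.1166 + 0.0454i, |z|^2 = 0.0157
Iter 19: z = -0.1166 + 0.0454i, |z|^2 = 0.0157

Answer: 20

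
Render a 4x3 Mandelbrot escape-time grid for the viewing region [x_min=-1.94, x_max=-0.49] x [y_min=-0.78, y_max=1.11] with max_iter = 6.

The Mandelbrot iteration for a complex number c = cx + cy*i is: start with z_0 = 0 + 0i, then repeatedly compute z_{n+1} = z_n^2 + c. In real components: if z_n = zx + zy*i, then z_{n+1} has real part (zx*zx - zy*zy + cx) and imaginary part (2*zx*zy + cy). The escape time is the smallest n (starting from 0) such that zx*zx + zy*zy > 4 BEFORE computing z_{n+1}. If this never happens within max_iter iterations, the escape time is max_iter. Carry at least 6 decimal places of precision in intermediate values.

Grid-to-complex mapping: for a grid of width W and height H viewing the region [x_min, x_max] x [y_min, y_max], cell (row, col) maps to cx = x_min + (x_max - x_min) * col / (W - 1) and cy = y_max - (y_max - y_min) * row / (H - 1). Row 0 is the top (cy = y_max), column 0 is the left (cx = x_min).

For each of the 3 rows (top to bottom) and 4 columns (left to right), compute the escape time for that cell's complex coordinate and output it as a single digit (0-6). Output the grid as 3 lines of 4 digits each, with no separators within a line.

Answer: 1233
4666
1336

Derivation:
(row=0, col=0): c = -1.9400 + 1.1100i → escape time 1
(row=0, col=1): c = -1.4567 + 1.1100i → escape time 2
(row=0, col=2): c = -0.9733 + 1.1100i → escape time 3
(row=0, col=3): c = -0.4900 + 1.1100i → escape time 3
(row=1, col=0): c = -1.9400 + 0.1650i → escape time 4
(row=1, col=1): c = -1.4567 + 0.1650i → escape time 6
(row=1, col=2): c = -0.9733 + 0.1650i → escape time 6
(row=1, col=3): c = -0.4900 + 0.1650i → escape time 6
(row=2, col=0): c = -1.9400 + -0.7800i → escape time 1
(row=2, col=1): c = -1.4567 + -0.7800i → escape time 3
(row=2, col=2): c = -0.9733 + -0.7800i → escape time 3
(row=2, col=3): c = -0.4900 + -0.7800i → escape time 6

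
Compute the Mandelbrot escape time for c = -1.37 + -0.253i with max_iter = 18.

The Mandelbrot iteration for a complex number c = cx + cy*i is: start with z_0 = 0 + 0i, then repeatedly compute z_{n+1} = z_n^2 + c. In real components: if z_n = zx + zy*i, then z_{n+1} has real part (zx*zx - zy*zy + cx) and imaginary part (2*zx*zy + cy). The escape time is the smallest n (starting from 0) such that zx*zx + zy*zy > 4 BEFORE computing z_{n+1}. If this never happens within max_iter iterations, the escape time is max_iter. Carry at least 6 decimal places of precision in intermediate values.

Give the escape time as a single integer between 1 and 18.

z_0 = 0 + 0i, c = -1.3700 + -0.2530i
Iter 1: z = -1.3700 + -0.2530i, |z|^2 = 1.9409
Iter 2: z = 0.4429 + 0.4402i, |z|^2 = 0.3899
Iter 3: z = -1.3676 + 0.1369i, |z|^2 = 1.8892
Iter 4: z = 0.4817 + -0.6276i, |z|^2 = 0.6259
Iter 5: z = -1.5318 + -0.8576i, |z|^2 = 3.0819
Iter 6: z = 0.2410 + 2.3743i, |z|^2 = 5.6955
Escaped at iteration 6

Answer: 6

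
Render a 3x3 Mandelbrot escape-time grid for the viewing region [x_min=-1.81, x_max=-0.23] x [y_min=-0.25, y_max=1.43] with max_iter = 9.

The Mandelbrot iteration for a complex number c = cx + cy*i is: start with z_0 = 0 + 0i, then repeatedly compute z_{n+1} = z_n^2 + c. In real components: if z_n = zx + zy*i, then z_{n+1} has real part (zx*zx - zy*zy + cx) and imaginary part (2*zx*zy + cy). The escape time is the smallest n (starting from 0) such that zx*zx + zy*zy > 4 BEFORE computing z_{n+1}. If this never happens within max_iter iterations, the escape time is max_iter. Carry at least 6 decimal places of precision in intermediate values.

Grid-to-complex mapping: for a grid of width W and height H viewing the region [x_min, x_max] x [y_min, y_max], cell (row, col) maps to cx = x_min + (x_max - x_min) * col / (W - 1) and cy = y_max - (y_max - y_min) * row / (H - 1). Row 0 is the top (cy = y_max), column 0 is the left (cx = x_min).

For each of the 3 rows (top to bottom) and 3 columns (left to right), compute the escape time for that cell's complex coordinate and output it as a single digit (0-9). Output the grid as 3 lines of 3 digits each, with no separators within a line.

Answer: 122
359
499

Derivation:
(row=0, col=0): c = -1.8100 + 1.4300i → escape time 1
(row=0, col=1): c = -1.0200 + 1.4300i → escape time 2
(row=0, col=2): c = -0.2300 + 1.4300i → escape time 2
(row=1, col=0): c = -1.8100 + 0.5900i → escape time 3
(row=1, col=1): c = -1.0200 + 0.5900i → escape time 5
(row=1, col=2): c = -0.2300 + 0.5900i → escape time 9
(row=2, col=0): c = -1.8100 + -0.2500i → escape time 4
(row=2, col=1): c = -1.0200 + -0.2500i → escape time 9
(row=2, col=2): c = -0.2300 + -0.2500i → escape time 9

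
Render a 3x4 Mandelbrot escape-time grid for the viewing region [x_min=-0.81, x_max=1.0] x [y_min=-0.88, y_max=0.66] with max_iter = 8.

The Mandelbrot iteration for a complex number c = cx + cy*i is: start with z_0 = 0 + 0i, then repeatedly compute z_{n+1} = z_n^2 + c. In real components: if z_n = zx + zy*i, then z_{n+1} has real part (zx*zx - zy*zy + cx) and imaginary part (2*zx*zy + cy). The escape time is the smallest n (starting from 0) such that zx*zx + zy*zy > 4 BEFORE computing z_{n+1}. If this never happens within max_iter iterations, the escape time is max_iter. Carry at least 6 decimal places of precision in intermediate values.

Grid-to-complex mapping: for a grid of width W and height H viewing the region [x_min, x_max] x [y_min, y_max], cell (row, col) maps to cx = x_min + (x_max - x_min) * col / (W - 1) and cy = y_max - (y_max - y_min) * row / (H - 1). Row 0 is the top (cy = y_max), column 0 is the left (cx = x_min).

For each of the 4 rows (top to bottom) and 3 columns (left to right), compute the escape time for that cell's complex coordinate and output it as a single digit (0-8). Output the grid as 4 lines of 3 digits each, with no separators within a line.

(row=0, col=0): c = -0.8100 + 0.6600i → escape time 5
(row=0, col=1): c = 0.0950 + 0.6600i → escape time 8
(row=0, col=2): c = 1.0000 + 0.6600i → escape time 2
(row=1, col=0): c = -0.8100 + 0.1467i → escape time 8
(row=1, col=1): c = 0.0950 + 0.1467i → escape time 8
(row=1, col=2): c = 1.0000 + 0.1467i → escape time 2
(row=2, col=0): c = -0.8100 + -0.3667i → escape time 8
(row=2, col=1): c = 0.0950 + -0.3667i → escape time 8
(row=2, col=2): c = 1.0000 + -0.3667i → escape time 2
(row=3, col=0): c = -0.8100 + -0.8800i → escape time 4
(row=3, col=1): c = 0.0950 + -0.8800i → escape time 5
(row=3, col=2): c = 1.0000 + -0.8800i → escape time 2

Answer: 582
882
882
452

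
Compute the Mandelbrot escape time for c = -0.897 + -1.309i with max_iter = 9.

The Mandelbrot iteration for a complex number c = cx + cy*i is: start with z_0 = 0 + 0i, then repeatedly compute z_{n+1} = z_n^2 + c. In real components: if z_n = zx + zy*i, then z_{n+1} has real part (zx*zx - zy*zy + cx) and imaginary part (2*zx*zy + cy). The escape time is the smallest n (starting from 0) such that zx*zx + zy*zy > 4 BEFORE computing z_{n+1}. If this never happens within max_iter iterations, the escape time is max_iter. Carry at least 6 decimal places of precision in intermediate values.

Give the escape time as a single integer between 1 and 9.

z_0 = 0 + 0i, c = -0.8970 + -1.3090i
Iter 1: z = -0.8970 + -1.3090i, |z|^2 = 2.5181
Iter 2: z = -1.8059 + 1.0393i, |z|^2 = 4.3414
Escaped at iteration 2

Answer: 2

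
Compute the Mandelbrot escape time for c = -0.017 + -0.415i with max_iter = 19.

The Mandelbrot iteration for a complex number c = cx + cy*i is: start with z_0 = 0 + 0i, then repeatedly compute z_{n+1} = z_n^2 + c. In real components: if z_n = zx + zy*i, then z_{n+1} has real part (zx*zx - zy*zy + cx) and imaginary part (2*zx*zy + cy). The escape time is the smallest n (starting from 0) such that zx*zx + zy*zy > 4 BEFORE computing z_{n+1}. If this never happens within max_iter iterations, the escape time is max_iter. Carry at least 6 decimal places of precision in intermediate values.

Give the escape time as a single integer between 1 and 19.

Answer: 19

Derivation:
z_0 = 0 + 0i, c = -0.0170 + -0.4150i
Iter 1: z = -0.0170 + -0.4150i, |z|^2 = 0.1725
Iter 2: z = -0.1889 + -0.4009i, |z|^2 = 0.1964
Iter 3: z = -0.1420 + -0.2635i, |z|^2 = 0.0896
Iter 4: z = -0.0663 + -0.3402i, |z|^2 = 0.1201
Iter 5: z = -0.1283 + -0.3699i, |z|^2 = 0.1533
Iter 6: z = -0.1374 + -0.3201i, |z|^2 = 0.1213
Iter 7: z = -0.1006 + -0.3271i, |z|^2 = 0.1171
Iter 8: z = -0.1139 + -0.3492i, |z|^2 = 0.1349
Iter 9: z = -0.1260 + -0.3355i, |z|^2 = 0.1284
Iter 10: z = -0.1137 + -0.3305i, |z|^2 = 0.1221
Iter 11: z = -0.1133 + -0.3399i, |z|^2 = 0.1283
Iter 12: z = -0.1197 + -0.3380i, |z|^2 = 0.1286
Iter 13: z = -0.1169 + -0.3341i, |z|^2 = 0.1253
Iter 14: z = -0.1150 + -0.3369i, |z|^2 = 0.1267
Iter 15: z = -0.1173 + -0.3376i, |z|^2 = 0.1277
Iter 16: z = -0.1172 + -0.3358i, |z|^2 = 0.1265
Iter 17: z = -0.1160 + -0.3363i, |z|^2 = 0.1266
Iter 18: z = -0.1166 + -0.3369i, |z|^2 = 0.1271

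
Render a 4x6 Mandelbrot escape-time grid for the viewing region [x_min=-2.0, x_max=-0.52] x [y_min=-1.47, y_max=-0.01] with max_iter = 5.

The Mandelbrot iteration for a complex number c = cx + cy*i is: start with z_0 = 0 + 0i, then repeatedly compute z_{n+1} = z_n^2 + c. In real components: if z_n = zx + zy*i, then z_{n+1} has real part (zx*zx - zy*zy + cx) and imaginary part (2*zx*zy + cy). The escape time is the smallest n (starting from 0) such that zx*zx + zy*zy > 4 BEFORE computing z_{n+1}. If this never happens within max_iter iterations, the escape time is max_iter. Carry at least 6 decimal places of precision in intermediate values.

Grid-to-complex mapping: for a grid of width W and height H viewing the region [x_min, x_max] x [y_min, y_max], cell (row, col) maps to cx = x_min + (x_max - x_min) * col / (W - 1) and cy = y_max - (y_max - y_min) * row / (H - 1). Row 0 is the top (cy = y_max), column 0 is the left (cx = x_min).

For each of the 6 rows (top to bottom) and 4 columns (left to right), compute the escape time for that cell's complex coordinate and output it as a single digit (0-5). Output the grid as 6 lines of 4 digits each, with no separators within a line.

(row=0, col=0): c = -2.0000 + -0.0100i → escape time 1
(row=0, col=1): c = -1.5067 + -0.0100i → escape time 5
(row=0, col=2): c = -1.0133 + -0.0100i → escape time 5
(row=0, col=3): c = -0.5200 + -0.0100i → escape time 5
(row=1, col=0): c = -2.0000 + -0.3020i → escape time 1
(row=1, col=1): c = -1.5067 + -0.3020i → escape time 5
(row=1, col=2): c = -1.0133 + -0.3020i → escape time 5
(row=1, col=3): c = -0.5200 + -0.3020i → escape time 5
(row=2, col=0): c = -2.0000 + -0.5940i → escape time 1
(row=2, col=1): c = -1.5067 + -0.5940i → escape time 3
(row=2, col=2): c = -1.0133 + -0.5940i → escape time 4
(row=2, col=3): c = -0.5200 + -0.5940i → escape time 5
(row=3, col=0): c = -2.0000 + -0.8860i → escape time 1
(row=3, col=1): c = -1.5067 + -0.8860i → escape time 3
(row=3, col=2): c = -1.0133 + -0.8860i → escape time 3
(row=3, col=3): c = -0.5200 + -0.8860i → escape time 4
(row=4, col=0): c = -2.0000 + -1.1780i → escape time 1
(row=4, col=1): c = -1.5067 + -1.1780i → escape time 2
(row=4, col=2): c = -1.0133 + -1.1780i → escape time 3
(row=4, col=3): c = -0.5200 + -1.1780i → escape time 3
(row=5, col=0): c = -2.0000 + -1.4700i → escape time 1
(row=5, col=1): c = -1.5067 + -1.4700i → escape time 1
(row=5, col=2): c = -1.0133 + -1.4700i → escape time 2
(row=5, col=3): c = -0.5200 + -1.4700i → escape time 2

Answer: 1555
1555
1345
1334
1233
1122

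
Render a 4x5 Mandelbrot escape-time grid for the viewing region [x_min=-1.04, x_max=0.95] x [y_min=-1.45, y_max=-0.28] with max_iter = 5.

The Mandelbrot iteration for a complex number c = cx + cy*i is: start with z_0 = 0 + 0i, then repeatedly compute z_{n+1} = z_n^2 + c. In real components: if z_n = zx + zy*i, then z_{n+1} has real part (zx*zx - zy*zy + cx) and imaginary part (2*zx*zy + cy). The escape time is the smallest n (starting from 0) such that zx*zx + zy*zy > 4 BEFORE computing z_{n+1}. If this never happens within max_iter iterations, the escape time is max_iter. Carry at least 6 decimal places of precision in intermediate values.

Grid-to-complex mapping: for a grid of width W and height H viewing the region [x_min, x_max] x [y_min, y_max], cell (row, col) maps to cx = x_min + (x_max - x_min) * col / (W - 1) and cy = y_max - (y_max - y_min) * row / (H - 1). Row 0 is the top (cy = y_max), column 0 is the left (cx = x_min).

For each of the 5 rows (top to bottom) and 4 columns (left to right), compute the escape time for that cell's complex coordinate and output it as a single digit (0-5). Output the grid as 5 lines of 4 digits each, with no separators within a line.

Answer: 5553
5552
3542
3322
2222

Derivation:
(row=0, col=0): c = -1.0400 + -0.2800i → escape time 5
(row=0, col=1): c = -0.3767 + -0.2800i → escape time 5
(row=0, col=2): c = 0.2867 + -0.2800i → escape time 5
(row=0, col=3): c = 0.9500 + -0.2800i → escape time 3
(row=1, col=0): c = -1.0400 + -0.5725i → escape time 5
(row=1, col=1): c = -0.3767 + -0.5725i → escape time 5
(row=1, col=2): c = 0.2867 + -0.5725i → escape time 5
(row=1, col=3): c = 0.9500 + -0.5725i → escape time 2
(row=2, col=0): c = -1.0400 + -0.8650i → escape time 3
(row=2, col=1): c = -0.3767 + -0.8650i → escape time 5
(row=2, col=2): c = 0.2867 + -0.8650i → escape time 4
(row=2, col=3): c = 0.9500 + -0.8650i → escape time 2
(row=3, col=0): c = -1.0400 + -1.1575i → escape time 3
(row=3, col=1): c = -0.3767 + -1.1575i → escape time 3
(row=3, col=2): c = 0.2867 + -1.1575i → escape time 2
(row=3, col=3): c = 0.9500 + -1.1575i → escape time 2
(row=4, col=0): c = -1.0400 + -1.4500i → escape time 2
(row=4, col=1): c = -0.3767 + -1.4500i → escape time 2
(row=4, col=2): c = 0.2867 + -1.4500i → escape time 2
(row=4, col=3): c = 0.9500 + -1.4500i → escape time 2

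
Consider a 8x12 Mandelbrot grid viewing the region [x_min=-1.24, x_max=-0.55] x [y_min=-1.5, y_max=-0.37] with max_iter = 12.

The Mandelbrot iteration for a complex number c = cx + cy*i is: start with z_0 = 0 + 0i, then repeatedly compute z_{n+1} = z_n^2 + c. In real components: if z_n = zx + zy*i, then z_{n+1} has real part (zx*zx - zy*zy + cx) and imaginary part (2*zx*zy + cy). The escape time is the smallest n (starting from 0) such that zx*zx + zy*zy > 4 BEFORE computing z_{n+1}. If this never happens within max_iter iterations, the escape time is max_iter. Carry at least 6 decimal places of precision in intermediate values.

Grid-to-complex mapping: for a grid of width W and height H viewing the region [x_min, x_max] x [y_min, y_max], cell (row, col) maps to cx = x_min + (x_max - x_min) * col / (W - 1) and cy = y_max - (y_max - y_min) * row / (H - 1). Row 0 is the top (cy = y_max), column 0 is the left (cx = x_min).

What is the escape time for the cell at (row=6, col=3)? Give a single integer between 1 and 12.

z_0 = 0 + 0i, c = -0.9443 + -0.9864i
Iter 1: z = -0.9443 + -0.9864i, |z|^2 = 1.8646
Iter 2: z = -1.0255 + 0.8765i, |z|^2 = 1.8199
Iter 3: z = -0.6608 + -2.7840i, |z|^2 = 8.1873
Escaped at iteration 3

Answer: 3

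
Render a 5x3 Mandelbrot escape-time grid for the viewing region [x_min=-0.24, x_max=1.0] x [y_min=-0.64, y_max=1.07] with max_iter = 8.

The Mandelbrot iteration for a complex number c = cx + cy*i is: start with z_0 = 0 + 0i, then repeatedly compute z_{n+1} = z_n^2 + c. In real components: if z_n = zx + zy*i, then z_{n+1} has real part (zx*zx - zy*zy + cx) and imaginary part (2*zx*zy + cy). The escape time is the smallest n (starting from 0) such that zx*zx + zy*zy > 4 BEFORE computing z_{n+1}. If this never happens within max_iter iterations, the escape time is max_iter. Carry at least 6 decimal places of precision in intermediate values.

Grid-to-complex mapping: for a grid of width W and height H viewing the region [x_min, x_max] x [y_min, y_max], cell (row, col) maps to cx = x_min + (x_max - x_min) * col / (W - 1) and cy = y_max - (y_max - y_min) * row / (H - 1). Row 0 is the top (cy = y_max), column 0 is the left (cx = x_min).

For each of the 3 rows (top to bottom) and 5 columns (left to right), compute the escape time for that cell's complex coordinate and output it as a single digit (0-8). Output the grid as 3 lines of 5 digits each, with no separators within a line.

Answer: 64322
88832
88832

Derivation:
(row=0, col=0): c = -0.2400 + 1.0700i → escape time 6
(row=0, col=1): c = 0.0700 + 1.0700i → escape time 4
(row=0, col=2): c = 0.3800 + 1.0700i → escape time 3
(row=0, col=3): c = 0.6900 + 1.0700i → escape time 2
(row=0, col=4): c = 1.0000 + 1.0700i → escape time 2
(row=1, col=0): c = -0.2400 + 0.2150i → escape time 8
(row=1, col=1): c = 0.0700 + 0.2150i → escape time 8
(row=1, col=2): c = 0.3800 + 0.2150i → escape time 8
(row=1, col=3): c = 0.6900 + 0.2150i → escape time 3
(row=1, col=4): c = 1.0000 + 0.2150i → escape time 2
(row=2, col=0): c = -0.2400 + -0.6400i → escape time 8
(row=2, col=1): c = 0.0700 + -0.6400i → escape time 8
(row=2, col=2): c = 0.3800 + -0.6400i → escape time 8
(row=2, col=3): c = 0.6900 + -0.6400i → escape time 3
(row=2, col=4): c = 1.0000 + -0.6400i → escape time 2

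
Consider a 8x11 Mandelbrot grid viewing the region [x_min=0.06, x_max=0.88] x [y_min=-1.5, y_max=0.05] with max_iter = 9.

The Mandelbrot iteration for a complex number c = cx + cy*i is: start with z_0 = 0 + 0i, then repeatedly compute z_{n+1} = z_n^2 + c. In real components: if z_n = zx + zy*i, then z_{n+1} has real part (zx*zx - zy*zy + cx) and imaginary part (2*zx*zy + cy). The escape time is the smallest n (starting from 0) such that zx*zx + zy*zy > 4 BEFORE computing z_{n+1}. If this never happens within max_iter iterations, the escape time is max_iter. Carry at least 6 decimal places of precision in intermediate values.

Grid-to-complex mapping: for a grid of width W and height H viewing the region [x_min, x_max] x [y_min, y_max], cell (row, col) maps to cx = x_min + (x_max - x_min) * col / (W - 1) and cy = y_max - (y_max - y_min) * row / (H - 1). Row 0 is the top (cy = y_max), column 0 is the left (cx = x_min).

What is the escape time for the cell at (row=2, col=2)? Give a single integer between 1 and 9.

Answer: 9

Derivation:
z_0 = 0 + 0i, c = 0.2943 + -0.2600i
Iter 1: z = 0.2943 + -0.2600i, |z|^2 = 0.1542
Iter 2: z = 0.3133 + -0.4130i, |z|^2 = 0.2687
Iter 3: z = 0.2218 + -0.5188i, |z|^2 = 0.3184
Iter 4: z = 0.0744 + -0.4902i, |z|^2 = 0.2458
Iter 5: z = 0.0595 + -0.3329i, |z|^2 = 0.1144
Iter 6: z = 0.1870 + -0.2996i, |z|^2 = 0.1248
Iter 7: z = 0.2395 + -0.3721i, |z|^2 = 0.1958
Iter 8: z = 0.2132 + -0.4382i, |z|^2 = 0.2375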